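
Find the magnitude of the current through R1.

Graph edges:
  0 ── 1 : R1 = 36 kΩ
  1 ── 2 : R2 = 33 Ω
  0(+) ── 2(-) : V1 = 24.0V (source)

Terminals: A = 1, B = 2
Nodal analysis, taking node 2 as the 0 V reference.
Source V1 fixes V_0 = 24 V.
KCL at each unknown node (sum of currents leaving = 0; resistances in Ω):
  Node 1: (V_1 - 24)/36000 + (V_1 - 0)/33 = 0
Collecting terms: 0.03033 × V_1 = 0.0006667  =>  V_1 = 0.02198 V
I_R1 = (V_0 - V_1)/R1 = (24 - 0.02198)/36000 = 0.0006661 A
|I_R1| = 0.0006661 A

Final answer: |I_R1| = 0.0006661 A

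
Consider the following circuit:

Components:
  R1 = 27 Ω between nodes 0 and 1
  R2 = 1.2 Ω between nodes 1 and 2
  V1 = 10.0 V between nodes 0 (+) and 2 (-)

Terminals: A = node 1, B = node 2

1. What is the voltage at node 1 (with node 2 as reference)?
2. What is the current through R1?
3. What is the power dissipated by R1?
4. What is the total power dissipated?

Nodal analysis, taking node 2 as the 0 V reference.
Source V1 fixes V_0 = 10 V.
KCL at each unknown node (sum of currents leaving = 0; resistances in Ω):
  Node 1: (V_1 - 10)/27 + (V_1 - 0)/1.2 = 0
Collecting terms: 0.8704 × V_1 = 0.3704  =>  V_1 = 0.4255 V
Part 1:
  Read off the nodal solution: V_1 = 0.4255 V
Part 2:
  I_R1 = (V_0 - V_1)/R1 = (10 - 0.4255)/27 = 0.3546 A
  Magnitude: I_R1 = 0.3546 A
Part 3:
  I_R1 = (V_0 - V_1)/R1 = (10 - 0.4255)/27 = 0.3546 A
  P_R1 = I_R1² × R1 = (0.3546)² × 27 = 3.395 W
Part 4:
  Power in each resistor, P = (ΔV)²/R:
    P_R1 = (10 - 0.4255)²/27 = 3.395 W
    P_R2 = (0.4255 - 0)²/1.2 = 0.1509 W
  P_total = P_R1 + P_R2 = 3.546 W

Final answers:
1. V_1 = 0.4255 V
2. I_R1 = 0.3546 A
3. P_R1 = 3.395 W
4. P_total = 3.546 W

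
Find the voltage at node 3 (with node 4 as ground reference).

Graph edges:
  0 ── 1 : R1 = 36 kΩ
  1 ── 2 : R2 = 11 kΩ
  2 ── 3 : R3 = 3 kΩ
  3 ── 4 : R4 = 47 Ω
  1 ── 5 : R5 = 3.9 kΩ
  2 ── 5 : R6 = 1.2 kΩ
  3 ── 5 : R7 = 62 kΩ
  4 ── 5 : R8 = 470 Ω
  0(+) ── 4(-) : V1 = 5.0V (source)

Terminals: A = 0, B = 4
Nodal analysis, taking node 4 as the 0 V reference.
Source V1 fixes V_0 = 5 V.
KCL at each unknown node (sum of currents leaving = 0; resistances in Ω):
  Node 1: (V_1 - 5)/36000 + (V_1 - V_2)/11000 + (V_1 - V_5)/3900 = 0
  Node 2: (V_2 - V_1)/11000 + (V_2 - V_3)/3000 + (V_2 - V_5)/1200 = 0
  Node 3: (V_3 - V_2)/3000 + (V_3 - 0)/47 + (V_3 - V_5)/62000 = 0
  Node 5: (V_5 - V_1)/3900 + (V_5 - V_2)/1200 + (V_5 - V_3)/62000 + (V_5 - 0)/470 = 0
Collecting terms (coefficients in siemens):
  0.0003751·V_1 - 0.00009091·V_2 - 0.0002564·V_5 = 0.0001389
  0.001258·V_2 - 0.00009091·V_1 - 0.0003333·V_3 - 0.0008333·V_5 = 0
  0.02163·V_3 - 0.0003333·V_2 - 0.00001613·V_5 = 0
  0.003234·V_5 - 0.0002564·V_1 - 0.0008333·V_2 - 0.00001613·V_3 = 0
Solving these 4 simultaneous equations (Gaussian elimination) gives:
  V_1 = 0.4196 V, V_2 = 0.0635 V, V_3 = 0.001016 V, V_5 = 0.04964 V
The requested potential is V_3 = 0.001016 V.

Final answer: V_3 = 0.001016 V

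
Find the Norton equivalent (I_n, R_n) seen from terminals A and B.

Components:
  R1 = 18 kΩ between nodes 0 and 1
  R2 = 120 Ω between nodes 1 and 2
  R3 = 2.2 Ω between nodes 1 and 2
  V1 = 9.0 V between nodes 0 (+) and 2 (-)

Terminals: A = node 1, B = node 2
Find the Thévenin equivalent first; then I_n = V_th/R_th and R_n = R_th.
Step 1 — V_th is the open-circuit voltage V_A - V_B (nothing connected across the terminals).
Nodal analysis, taking node 2 as the 0 V reference.
Source V1 fixes V_0 = 9 V.
KCL at each unknown node (sum of currents leaving = 0; resistances in Ω):
  Node 1: (V_1 - 9)/18000 + (V_1 - 0)/120 + (V_1 - 0)/2.2 = 0
Collecting terms: 0.4629 × V_1 = 0.0005  =>  V_1 = 0.00108 V
V_th = V_1 - V_2 = 0.00108 - 0 = 0.00108 V
Step 2 — R_th: zero the source — replace V1 by a short circuit (node 2 merges into node 0) — and find the resistance seen between A (node 1) and B (node 0).
Reduce the network between node 1 (A) and node 0 (B) by series/parallel combination:
  Rp1 = R1 ‖ R2 ‖ R3 (parallel, all between nodes 0 and 1) = 1/(1/18000 + 1/120 + 1/2.2) = 2.16 Ω
R_th = 2.16 Ω
I_n = V_th/R_th = 0.00108/2.16 = 0.0005 A, and R_n = R_th = 2.16 Ω

Final answer: I_n = 0.0005 A, R_n = 2.16 Ω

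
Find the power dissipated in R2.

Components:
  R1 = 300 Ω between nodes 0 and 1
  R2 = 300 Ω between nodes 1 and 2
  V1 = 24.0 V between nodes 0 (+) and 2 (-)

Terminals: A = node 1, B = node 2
Nodal analysis, taking node 2 as the 0 V reference.
Source V1 fixes V_0 = 24 V.
KCL at each unknown node (sum of currents leaving = 0; resistances in Ω):
  Node 1: (V_1 - 24)/300 + (V_1 - 0)/300 = 0
Collecting terms: 0.006667 × V_1 = 0.08  =>  V_1 = 12 V
I_R2 = (V_1 - V_2)/R2 = (12 - 0)/300 = 0.04 A
P_R2 = I_R2² × R2 = (0.04)² × 300 = 0.48 W

Final answer: 0.48 W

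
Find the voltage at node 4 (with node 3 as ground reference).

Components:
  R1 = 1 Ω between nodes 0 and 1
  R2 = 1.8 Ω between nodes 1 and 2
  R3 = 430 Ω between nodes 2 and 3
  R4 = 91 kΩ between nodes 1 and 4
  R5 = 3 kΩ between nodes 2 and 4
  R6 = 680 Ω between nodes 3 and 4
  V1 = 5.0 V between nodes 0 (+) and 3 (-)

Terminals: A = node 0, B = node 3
Nodal analysis, taking node 3 as the 0 V reference.
Source V1 fixes V_0 = 5 V.
KCL at each unknown node (sum of currents leaving = 0; resistances in Ω):
  Node 1: (V_1 - 5)/1 + (V_1 - V_2)/1.8 + (V_1 - V_4)/91000 = 0
  Node 2: (V_2 - V_1)/1.8 + (V_2 - 0)/430 + (V_2 - V_4)/3000 = 0
  Node 4: (V_4 - V_1)/91000 + (V_4 - V_2)/3000 + (V_4 - 0)/680 = 0
Collecting terms (coefficients in siemens):
  1.556·V_1 - 0.5556·V_2 - 0.00001099·V_4 = 5
  0.5582·V_2 - 0.5556·V_1 - 0.0003333·V_4 = 0
  0.001815·V_4 - 0.00001099·V_1 - 0.0003333·V_2 = 0
Solving these 3 simultaneous equations (Gaussian elimination) gives:
  V_1 = 4.987 V, V_2 = 4.964 V, V_4 = 0.9419 V
The requested potential is V_4 = 0.9419 V.

Final answer: V_4 = 0.9419 V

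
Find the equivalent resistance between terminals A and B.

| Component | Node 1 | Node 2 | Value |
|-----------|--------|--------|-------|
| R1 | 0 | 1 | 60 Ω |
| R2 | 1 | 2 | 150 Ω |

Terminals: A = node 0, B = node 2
Reduce the network between node 0 (A) and node 2 (B) by series/parallel combination:
  Rs1 = R1 + R2 (series, joined only at node 1) = 60 + 150 = 210 Ω
R_eq = 210 Ω

Final answer: 210 Ω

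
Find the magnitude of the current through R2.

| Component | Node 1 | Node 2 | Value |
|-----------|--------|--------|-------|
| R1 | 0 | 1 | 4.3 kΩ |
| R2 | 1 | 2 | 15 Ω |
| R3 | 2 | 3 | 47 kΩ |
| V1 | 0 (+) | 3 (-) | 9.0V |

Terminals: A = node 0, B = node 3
Nodal analysis, taking node 3 as the 0 V reference.
Source V1 fixes V_0 = 9 V.
KCL at each unknown node (sum of currents leaving = 0; resistances in Ω):
  Node 1: (V_1 - 9)/4300 + (V_1 - V_2)/15 = 0
  Node 2: (V_2 - V_1)/15 + (V_2 - 0)/47000 = 0
Collecting terms (coefficients in siemens):
  0.0669·V_1 - 0.06667·V_2 = 0.002093
  0.06669·V_2 - 0.06667·V_1 = 0
Determinant D = (0.0669)(0.06669) - (-0.06667)(-0.06667) = 0.00001693
V_1 = [(0.002093)(0.06669) - (-0.06667)(0)]/D = 8.246 V
V_2 = [(0.0669)(0) - (0.002093)(-0.06667)]/D = 8.243 V
I_R2 = (V_1 - V_2)/R2 = (8.246 - 8.243)/15 = 0.0001754 A
|I_R2| = 0.0001754 A

Final answer: |I_R2| = 0.0001754 A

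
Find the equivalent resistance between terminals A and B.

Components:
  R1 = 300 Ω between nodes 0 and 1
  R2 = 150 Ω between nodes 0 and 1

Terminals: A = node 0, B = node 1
Reduce the network between node 0 (A) and node 1 (B) by series/parallel combination:
  Rp1 = R1 ‖ R2 (parallel, both between nodes 0 and 1) = 1/(1/300 + 1/150) = 100 Ω
R_eq = 100 Ω

Final answer: 100 Ω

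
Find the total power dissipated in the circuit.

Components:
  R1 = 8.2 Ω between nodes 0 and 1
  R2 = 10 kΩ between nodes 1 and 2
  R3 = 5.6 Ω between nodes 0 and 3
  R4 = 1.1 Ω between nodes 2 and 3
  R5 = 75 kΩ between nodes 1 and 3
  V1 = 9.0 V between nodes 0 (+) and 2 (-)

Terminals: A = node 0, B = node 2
Nodal analysis, taking node 2 as the 0 V reference.
Source V1 fixes V_0 = 9 V.
KCL at each unknown node (sum of currents leaving = 0; resistances in Ω):
  Node 1: (V_1 - 9)/8.2 + (V_1 - 0)/10000 + (V_1 - V_3)/75000 = 0
  Node 3: (V_3 - 9)/5.6 + (V_3 - 0)/1.1 + (V_3 - V_1)/75000 = 0
Collecting terms (coefficients in siemens):
  0.1221·V_1 - 0.00001333·V_3 = 1.098
  1.088·V_3 - 0.00001333·V_1 = 1.607
Determinant D = (0.1221)(1.088) - (-0.00001333)(-0.00001333) = 0.1328
V_1 = [(1.098)(1.088) - (-0.00001333)(1.607)]/D = 8.992 V
V_3 = [(0.1221)(1.607) - (1.098)(-0.00001333)]/D = 1.478 V
Power in each resistor, P = (ΔV)²/R:
  P_R1 = (9 - 8.992)²/8.2 = 0.00000819 W
  P_R2 = (8.992 - 0)²/10000 = 0.008085 W
  P_R3 = (9 - 1.478)²/5.6 = 10.1 W
  P_R4 = (0 - 1.478)²/1.1 = 1.985 W
  P_R5 = (8.992 - 1.478)²/75000 = 0.0007528 W
P_total = P_R1 + P_R2 + P_R3 + P_R4 + P_R5 = 12.1 W

Final answer: 12.1 W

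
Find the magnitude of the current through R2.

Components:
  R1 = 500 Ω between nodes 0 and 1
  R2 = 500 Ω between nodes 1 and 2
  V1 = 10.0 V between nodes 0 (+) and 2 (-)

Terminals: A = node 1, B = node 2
Nodal analysis, taking node 2 as the 0 V reference.
Source V1 fixes V_0 = 10 V.
KCL at each unknown node (sum of currents leaving = 0; resistances in Ω):
  Node 1: (V_1 - 10)/500 + (V_1 - 0)/500 = 0
Collecting terms: 0.004 × V_1 = 0.02  =>  V_1 = 5 V
I_R2 = (V_1 - V_2)/R2 = (5 - 0)/500 = 0.01 A
|I_R2| = 0.01 A

Final answer: |I_R2| = 0.01 A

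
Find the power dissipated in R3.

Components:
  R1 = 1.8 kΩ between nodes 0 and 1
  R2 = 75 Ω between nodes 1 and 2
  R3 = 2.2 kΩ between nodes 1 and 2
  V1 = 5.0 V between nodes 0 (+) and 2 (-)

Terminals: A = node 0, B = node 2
Nodal analysis, taking node 2 as the 0 V reference.
Source V1 fixes V_0 = 5 V.
KCL at each unknown node (sum of currents leaving = 0; resistances in Ω):
  Node 1: (V_1 - 5)/1800 + (V_1 - 0)/75 + (V_1 - 0)/2200 = 0
Collecting terms: 0.01434 × V_1 = 0.002778  =>  V_1 = 0.1937 V
I_R3 = (V_1 - V_2)/R3 = (0.1937 - 0)/2200 = 0.00008803 A
P_R3 = I_R3² × R3 = (0.00008803)² × 2200 = 0.00001705 W

Final answer: 1.705e-05 W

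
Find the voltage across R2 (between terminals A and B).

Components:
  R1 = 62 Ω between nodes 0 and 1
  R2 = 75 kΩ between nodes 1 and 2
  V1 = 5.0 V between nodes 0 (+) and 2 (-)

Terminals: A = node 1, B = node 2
R1 and R2 are in series across V1 (node 0 → node 1 → node 2), and the output A–B is taken across R2, so this is a voltage divider.
Series current: I = V1/(R1 + R2) = 5/(62 + 75000) = 5/75060 = 0.00006661 A
V_R2 = I × R2 = V1 × R2/(R1 + R2) = 5 × 75000/75060 = 4.996 V

Final answer: 4.996 V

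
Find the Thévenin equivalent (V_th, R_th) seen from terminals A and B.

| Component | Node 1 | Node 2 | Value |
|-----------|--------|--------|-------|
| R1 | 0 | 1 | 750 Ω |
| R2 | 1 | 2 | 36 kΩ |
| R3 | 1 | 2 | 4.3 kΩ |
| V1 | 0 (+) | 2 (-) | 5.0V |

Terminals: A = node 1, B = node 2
Step 1 — V_th is the open-circuit voltage V_A - V_B (nothing connected across the terminals).
Nodal analysis, taking node 2 as the 0 V reference.
Source V1 fixes V_0 = 5 V.
KCL at each unknown node (sum of currents leaving = 0; resistances in Ω):
  Node 1: (V_1 - 5)/750 + (V_1 - 0)/36000 + (V_1 - 0)/4300 = 0
Collecting terms: 0.001594 × V_1 = 0.006667  =>  V_1 = 4.183 V
V_th = V_1 - V_2 = 4.183 - 0 = 4.183 V
Step 2 — R_th: zero the source — replace V1 by a short circuit (node 2 merges into node 0) — and find the resistance seen between A (node 1) and B (node 0).
Reduce the network between node 1 (A) and node 0 (B) by series/parallel combination:
  Rp1 = R1 ‖ R2 ‖ R3 (parallel, all between nodes 0 and 1) = 1/(1/750 + 1/36000 + 1/4300) = 627.5 Ω
R_th = 627.5 Ω

Final answer: V_th = 4.183 V, R_th = 627.5 Ω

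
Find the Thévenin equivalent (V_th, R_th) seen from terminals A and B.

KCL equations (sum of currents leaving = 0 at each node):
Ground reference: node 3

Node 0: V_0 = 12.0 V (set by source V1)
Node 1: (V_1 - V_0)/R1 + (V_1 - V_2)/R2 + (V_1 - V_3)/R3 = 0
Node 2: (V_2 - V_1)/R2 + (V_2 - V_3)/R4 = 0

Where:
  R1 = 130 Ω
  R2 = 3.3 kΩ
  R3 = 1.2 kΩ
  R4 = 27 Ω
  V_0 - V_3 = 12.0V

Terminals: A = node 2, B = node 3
Step 1 — V_th is the open-circuit voltage V_A - V_B (nothing connected across the terminals).
Nodal analysis, taking node 3 as the 0 V reference.
Source V1 fixes V_0 = 12 V.
KCL at each unknown node (sum of currents leaving = 0; resistances in Ω):
  Node 1: (V_1 - 12)/130 + (V_1 - V_2)/3300 + (V_1 - 0)/1200 = 0
  Node 2: (V_2 - V_1)/3300 + (V_2 - 0)/27 = 0
Collecting terms (coefficients in siemens):
  0.008829·V_1 - 0.000303·V_2 = 0.09231
  0.03734·V_2 - 0.000303·V_1 = 0
Determinant D = (0.008829)(0.03734) - (-0.000303)(-0.000303) = 0.0003296
V_1 = [(0.09231)(0.03734) - (-0.000303)(0)]/D = 10.46 V
V_2 = [(0.008829)(0) - (0.09231)(-0.000303)]/D = 0.08487 V
V_th = V_2 - V_3 = 0.08487 - 0 = 0.08487 V
Step 2 — R_th: zero the source — replace V1 by a short circuit (node 3 merges into node 0) — and find the resistance seen between A (node 2) and B (node 0).
Reduce the network between node 2 (A) and node 0 (B) by series/parallel combination:
  Rp1 = R1 ‖ R3 (parallel, both between nodes 0 and 1) = 1/(1/130 + 1/1200) = 117.3 Ω
  Rs1 = R2 + Rp1 (series, joined only at node 1) = 3300 + 117.3 = 3417 Ω
  Rp2 = R4 ‖ Rs1 (parallel, both between nodes 0 and 2) = 1/(1/27 + 1/3417) = 26.79 Ω
R_th = 26.79 Ω

Final answer: V_th = 0.08487 V, R_th = 26.79 Ω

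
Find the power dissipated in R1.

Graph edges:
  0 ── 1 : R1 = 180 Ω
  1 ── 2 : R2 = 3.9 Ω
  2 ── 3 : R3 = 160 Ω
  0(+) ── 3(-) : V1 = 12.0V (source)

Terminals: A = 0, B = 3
Nodal analysis, taking node 3 as the 0 V reference.
Source V1 fixes V_0 = 12 V.
KCL at each unknown node (sum of currents leaving = 0; resistances in Ω):
  Node 1: (V_1 - 12)/180 + (V_1 - V_2)/3.9 = 0
  Node 2: (V_2 - V_1)/3.9 + (V_2 - 0)/160 = 0
Collecting terms (coefficients in siemens):
  0.262·V_1 - 0.2564·V_2 = 0.06667
  0.2627·V_2 - 0.2564·V_1 = 0
Determinant D = (0.262)(0.2627) - (-0.2564)(-0.2564) = 0.003062
V_1 = [(0.06667)(0.2627) - (-0.2564)(0)]/D = 5.719 V
V_2 = [(0.262)(0) - (0.06667)(-0.2564)]/D = 5.583 V
I_R1 = (V_0 - V_1)/R1 = (12 - 5.719)/180 = 0.03489 A
P_R1 = I_R1² × R1 = (0.03489)² × 180 = 0.2192 W

Final answer: 0.2192 W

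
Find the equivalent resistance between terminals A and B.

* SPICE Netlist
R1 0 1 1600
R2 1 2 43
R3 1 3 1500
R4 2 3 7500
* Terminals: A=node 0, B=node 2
Reduce the network between node 0 (A) and node 2 (B) by series/parallel combination:
  Rs1 = R3 + R4 (series, joined only at node 3) = 1500 + 7500 = 9000 Ω
  Rp1 = R2 ‖ Rs1 (parallel, both between nodes 1 and 2) = 1/(1/43 + 1/9000) = 42.8 Ω
  Rs2 = R1 + Rp1 (series, joined only at node 1) = 1600 + 42.8 = 1643 Ω
R_eq = 1.643 kΩ

Final answer: 1.643 kΩ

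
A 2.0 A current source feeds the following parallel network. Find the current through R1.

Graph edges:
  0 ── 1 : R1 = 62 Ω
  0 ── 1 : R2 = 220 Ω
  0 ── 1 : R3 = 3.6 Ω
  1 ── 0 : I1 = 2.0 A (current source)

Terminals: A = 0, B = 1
All resistors sit directly between nodes 0 and 1, so they are in parallel and share one voltage V; the full source current 2 A splits among them.
1/R_par = 1/62 + 1/220 + 1/3.6 = 0.2985 S  =>  R_par = 3.351 Ω
V = I × R_par = 2 × 3.351 = 6.701 V
I_R1 = V/R1 = 6.701/62 = 0.1081 A

Final answer: 0.1081 A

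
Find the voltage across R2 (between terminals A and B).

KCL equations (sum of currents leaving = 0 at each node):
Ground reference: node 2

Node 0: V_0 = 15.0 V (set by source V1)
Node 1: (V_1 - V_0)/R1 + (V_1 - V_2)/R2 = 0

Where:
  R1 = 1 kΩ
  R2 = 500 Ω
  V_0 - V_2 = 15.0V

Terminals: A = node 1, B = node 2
R1 and R2 are in series across V1 (node 0 → node 1 → node 2), and the output A–B is taken across R2, so this is a voltage divider.
Series current: I = V1/(R1 + R2) = 15/(1000 + 500) = 15/1500 = 0.01 A
V_R2 = I × R2 = V1 × R2/(R1 + R2) = 15 × 500/1500 = 5 V

Final answer: 5 V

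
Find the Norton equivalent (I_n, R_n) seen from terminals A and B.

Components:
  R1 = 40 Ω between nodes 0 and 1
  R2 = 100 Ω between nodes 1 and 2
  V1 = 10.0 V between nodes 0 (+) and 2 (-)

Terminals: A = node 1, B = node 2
Find the Thévenin equivalent first; then I_n = V_th/R_th and R_n = R_th.
Step 1 — V_th is the open-circuit voltage V_A - V_B (nothing connected across the terminals).
Nodal analysis, taking node 2 as the 0 V reference.
Source V1 fixes V_0 = 10 V.
KCL at each unknown node (sum of currents leaving = 0; resistances in Ω):
  Node 1: (V_1 - 10)/40 + (V_1 - 0)/100 = 0
Collecting terms: 0.035 × V_1 = 0.25  =>  V_1 = 7.143 V
V_th = V_1 - V_2 = 7.143 - 0 = 7.143 V
Step 2 — R_th: zero the source — replace V1 by a short circuit (node 2 merges into node 0) — and find the resistance seen between A (node 1) and B (node 0).
Reduce the network between node 1 (A) and node 0 (B) by series/parallel combination:
  Rp1 = R1 ‖ R2 (parallel, both between nodes 0 and 1) = 1/(1/40 + 1/100) = 28.57 Ω
R_th = 28.57 Ω
I_n = V_th/R_th = 7.143/28.57 = 0.25 A, and R_n = R_th = 28.57 Ω

Final answer: I_n = 0.25 A, R_n = 28.57 Ω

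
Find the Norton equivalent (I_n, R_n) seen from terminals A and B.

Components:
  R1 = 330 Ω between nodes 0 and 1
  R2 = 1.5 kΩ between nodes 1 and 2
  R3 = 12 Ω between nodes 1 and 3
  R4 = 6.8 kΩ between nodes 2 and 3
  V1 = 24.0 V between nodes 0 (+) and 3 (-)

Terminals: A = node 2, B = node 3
Find the Thévenin equivalent first; then I_n = V_th/R_th and R_n = R_th.
Step 1 — V_th is the open-circuit voltage V_A - V_B (nothing connected across the terminals).
Nodal analysis, taking node 3 as the 0 V reference.
Source V1 fixes V_0 = 24 V.
KCL at each unknown node (sum of currents leaving = 0; resistances in Ω):
  Node 1: (V_1 - 24)/330 + (V_1 - V_2)/1500 + (V_1 - 0)/12 = 0
  Node 2: (V_2 - V_1)/1500 + (V_2 - 0)/6800 = 0
Collecting terms (coefficients in siemens):
  0.08703·V_1 - 0.0006667·V_2 = 0.07273
  0.0008137·V_2 - 0.0006667·V_1 = 0
Determinant D = (0.08703)(0.0008137) - (-0.0006667)(-0.0006667) = 0.00007037
V_1 = [(0.07273)(0.0008137) - (-0.0006667)(0)]/D = 0.8409 V
V_2 = [(0.08703)(0) - (0.07273)(-0.0006667)]/D = 0.689 V
V_th = V_2 - V_3 = 0.689 - 0 = 0.689 V
Step 2 — R_th: zero the source — replace V1 by a short circuit (node 3 merges into node 0) — and find the resistance seen between A (node 2) and B (node 0).
Reduce the network between node 2 (A) and node 0 (B) by series/parallel combination:
  Rp1 = R1 ‖ R3 (parallel, both between nodes 0 and 1) = 1/(1/330 + 1/12) = 11.58 Ω
  Rs1 = R2 + Rp1 (series, joined only at node 1) = 1500 + 11.58 = 1512 Ω
  Rp2 = R4 ‖ Rs1 (parallel, both between nodes 0 and 2) = 1/(1/6800 + 1/1512) = 1237 Ω
R_th = 1.237 kΩ
I_n = V_th/R_th = 0.689/1237 = 0.0005571 A, and R_n = R_th = 1.237 kΩ

Final answer: I_n = 0.0005571 A, R_n = 1.237 kΩ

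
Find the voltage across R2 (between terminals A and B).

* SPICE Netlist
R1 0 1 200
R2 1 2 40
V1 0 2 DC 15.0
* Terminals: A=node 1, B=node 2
R1 and R2 are in series across V1 (node 0 → node 1 → node 2), and the output A–B is taken across R2, so this is a voltage divider.
Series current: I = V1/(R1 + R2) = 15/(200 + 40) = 15/240 = 0.0625 A
V_R2 = I × R2 = V1 × R2/(R1 + R2) = 15 × 40/240 = 2.5 V

Final answer: 2.5 V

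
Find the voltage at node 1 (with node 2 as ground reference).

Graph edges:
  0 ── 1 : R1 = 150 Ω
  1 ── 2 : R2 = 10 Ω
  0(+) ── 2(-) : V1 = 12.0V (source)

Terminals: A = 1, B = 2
Nodal analysis, taking node 2 as the 0 V reference.
Source V1 fixes V_0 = 12 V.
KCL at each unknown node (sum of currents leaving = 0; resistances in Ω):
  Node 1: (V_1 - 12)/150 + (V_1 - 0)/10 = 0
Collecting terms: 0.1067 × V_1 = 0.08  =>  V_1 = 0.75 V
The requested potential is V_1 = 0.75 V.

Final answer: V_1 = 0.75 V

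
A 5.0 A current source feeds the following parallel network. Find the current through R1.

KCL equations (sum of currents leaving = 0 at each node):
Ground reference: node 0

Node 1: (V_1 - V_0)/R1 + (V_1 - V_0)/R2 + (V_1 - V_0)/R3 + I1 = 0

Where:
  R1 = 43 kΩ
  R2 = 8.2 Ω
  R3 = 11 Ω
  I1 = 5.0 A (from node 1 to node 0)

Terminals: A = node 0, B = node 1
All resistors sit directly between nodes 0 and 1, so they are in parallel and share one voltage V; the full source current 5 A splits among them.
1/R_par = 1/43000 + 1/8.2 + 1/11 = 0.2129 S  =>  R_par = 4.697 Ω
V = I × R_par = 5 × 4.697 = 23.49 V
I_R1 = V/R1 = 23.49/43000 = 0.0005462 A

Final answer: 0.0005462 A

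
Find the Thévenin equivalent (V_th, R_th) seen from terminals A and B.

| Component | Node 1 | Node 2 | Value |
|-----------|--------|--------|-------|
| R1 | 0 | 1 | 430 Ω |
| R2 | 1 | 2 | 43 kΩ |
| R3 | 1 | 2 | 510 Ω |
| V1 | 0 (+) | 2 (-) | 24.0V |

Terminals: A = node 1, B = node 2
Step 1 — V_th is the open-circuit voltage V_A - V_B (nothing connected across the terminals).
Nodal analysis, taking node 2 as the 0 V reference.
Source V1 fixes V_0 = 24 V.
KCL at each unknown node (sum of currents leaving = 0; resistances in Ω):
  Node 1: (V_1 - 24)/430 + (V_1 - 0)/43000 + (V_1 - 0)/510 = 0
Collecting terms: 0.00431 × V_1 = 0.05581  =>  V_1 = 12.95 V
V_th = V_1 - V_2 = 12.95 - 0 = 12.95 V
Step 2 — R_th: zero the source — replace V1 by a short circuit (node 2 merges into node 0) — and find the resistance seen between A (node 1) and B (node 0).
Reduce the network between node 1 (A) and node 0 (B) by series/parallel combination:
  Rp1 = R1 ‖ R2 ‖ R3 (parallel, all between nodes 0 and 1) = 1/(1/430 + 1/43000 + 1/510) = 232 Ω
R_th = 232 Ω

Final answer: V_th = 12.95 V, R_th = 232 Ω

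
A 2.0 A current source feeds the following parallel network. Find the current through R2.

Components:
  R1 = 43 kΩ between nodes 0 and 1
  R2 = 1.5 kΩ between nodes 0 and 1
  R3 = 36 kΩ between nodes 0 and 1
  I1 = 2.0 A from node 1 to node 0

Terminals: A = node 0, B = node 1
All resistors sit directly between nodes 0 and 1, so they are in parallel and share one voltage V; the full source current 2 A splits among them.
1/R_par = 1/43000 + 1/1500 + 1/36000 = 0.0007177 S  =>  R_par = 1393 Ω
V = I × R_par = 2 × 1393 = 2787 V
I_R2 = V/R2 = 2787/1500 = 1.858 A

Final answer: 1.858 A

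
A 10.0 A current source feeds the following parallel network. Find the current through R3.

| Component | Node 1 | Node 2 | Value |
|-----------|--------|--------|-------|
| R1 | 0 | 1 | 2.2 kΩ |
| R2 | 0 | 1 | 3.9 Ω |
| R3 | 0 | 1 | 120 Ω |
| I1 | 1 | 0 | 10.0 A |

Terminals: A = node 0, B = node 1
All resistors sit directly between nodes 0 and 1, so they are in parallel and share one voltage V; the full source current 10 A splits among them.
1/R_par = 1/2200 + 1/3.9 + 1/120 = 0.2652 S  =>  R_par = 3.771 Ω
V = I × R_par = 10 × 3.771 = 37.71 V
I_R3 = V/R3 = 37.71/120 = 0.3142 A

Final answer: 0.3142 A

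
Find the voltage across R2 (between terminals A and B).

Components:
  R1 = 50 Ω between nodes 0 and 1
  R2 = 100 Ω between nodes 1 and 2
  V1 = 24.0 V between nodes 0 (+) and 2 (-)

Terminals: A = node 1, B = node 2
R1 and R2 are in series across V1 (node 0 → node 1 → node 2), and the output A–B is taken across R2, so this is a voltage divider.
Series current: I = V1/(R1 + R2) = 24/(50 + 100) = 24/150 = 0.16 A
V_R2 = I × R2 = V1 × R2/(R1 + R2) = 24 × 100/150 = 16 V

Final answer: 16 V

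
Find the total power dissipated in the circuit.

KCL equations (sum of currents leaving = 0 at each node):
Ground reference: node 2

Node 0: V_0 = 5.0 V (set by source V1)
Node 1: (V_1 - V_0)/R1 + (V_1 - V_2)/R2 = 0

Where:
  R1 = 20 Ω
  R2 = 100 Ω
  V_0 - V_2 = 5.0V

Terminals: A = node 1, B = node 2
Nodal analysis, taking node 2 as the 0 V reference.
Source V1 fixes V_0 = 5 V.
KCL at each unknown node (sum of currents leaving = 0; resistances in Ω):
  Node 1: (V_1 - 5)/20 + (V_1 - 0)/100 = 0
Collecting terms: 0.06 × V_1 = 0.25  =>  V_1 = 4.167 V
Power in each resistor, P = (ΔV)²/R:
  P_R1 = (5 - 4.167)²/20 = 0.03472 W
  P_R2 = (4.167 - 0)²/100 = 0.1736 W
P_total = P_R1 + P_R2 = 0.2083 W

Final answer: 0.2083 W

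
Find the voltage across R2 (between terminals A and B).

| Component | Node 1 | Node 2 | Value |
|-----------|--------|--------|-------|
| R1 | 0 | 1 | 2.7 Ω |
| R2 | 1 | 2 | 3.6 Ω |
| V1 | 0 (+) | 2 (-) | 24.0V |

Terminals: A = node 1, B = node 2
R1 and R2 are in series across V1 (node 0 → node 1 → node 2), and the output A–B is taken across R2, so this is a voltage divider.
Series current: I = V1/(R1 + R2) = 24/(2.7 + 3.6) = 24/6.3 = 3.81 A
V_R2 = I × R2 = V1 × R2/(R1 + R2) = 24 × 3.6/6.3 = 13.71 V

Final answer: 13.71 V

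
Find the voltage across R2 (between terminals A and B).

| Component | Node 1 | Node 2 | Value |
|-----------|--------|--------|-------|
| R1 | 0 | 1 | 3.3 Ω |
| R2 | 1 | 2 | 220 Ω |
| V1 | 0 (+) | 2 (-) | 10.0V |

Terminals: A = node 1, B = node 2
R1 and R2 are in series across V1 (node 0 → node 1 → node 2), and the output A–B is taken across R2, so this is a voltage divider.
Series current: I = V1/(R1 + R2) = 10/(3.3 + 220) = 10/223.3 = 0.04478 A
V_R2 = I × R2 = V1 × R2/(R1 + R2) = 10 × 220/223.3 = 9.852 V

Final answer: 9.852 V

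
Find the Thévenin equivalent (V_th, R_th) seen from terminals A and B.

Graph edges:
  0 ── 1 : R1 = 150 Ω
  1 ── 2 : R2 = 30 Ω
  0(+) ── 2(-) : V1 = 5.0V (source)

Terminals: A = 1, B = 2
Step 1 — V_th is the open-circuit voltage V_A - V_B (nothing connected across the terminals).
Nodal analysis, taking node 2 as the 0 V reference.
Source V1 fixes V_0 = 5 V.
KCL at each unknown node (sum of currents leaving = 0; resistances in Ω):
  Node 1: (V_1 - 5)/150 + (V_1 - 0)/30 = 0
Collecting terms: 0.04 × V_1 = 0.03333  =>  V_1 = 0.8333 V
V_th = V_1 - V_2 = 0.8333 - 0 = 0.8333 V
Step 2 — R_th: zero the source — replace V1 by a short circuit (node 2 merges into node 0) — and find the resistance seen between A (node 1) and B (node 0).
Reduce the network between node 1 (A) and node 0 (B) by series/parallel combination:
  Rp1 = R1 ‖ R2 (parallel, both between nodes 0 and 1) = 1/(1/150 + 1/30) = 25 Ω
R_th = 25 Ω

Final answer: V_th = 0.8333 V, R_th = 25 Ω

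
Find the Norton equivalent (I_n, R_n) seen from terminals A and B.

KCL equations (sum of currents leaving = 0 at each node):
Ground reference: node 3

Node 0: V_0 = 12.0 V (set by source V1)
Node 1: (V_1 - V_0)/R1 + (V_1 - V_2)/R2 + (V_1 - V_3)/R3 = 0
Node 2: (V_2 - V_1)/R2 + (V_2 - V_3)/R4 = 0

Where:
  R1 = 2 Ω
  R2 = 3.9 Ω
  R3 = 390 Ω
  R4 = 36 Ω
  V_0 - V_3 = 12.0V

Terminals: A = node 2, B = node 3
Find the Thévenin equivalent first; then I_n = V_th/R_th and R_n = R_th.
Step 1 — V_th is the open-circuit voltage V_A - V_B (nothing connected across the terminals).
Nodal analysis, taking node 3 as the 0 V reference.
Source V1 fixes V_0 = 12 V.
KCL at each unknown node (sum of currents leaving = 0; resistances in Ω):
  Node 1: (V_1 - 12)/2 + (V_1 - V_2)/3.9 + (V_1 - 0)/390 = 0
  Node 2: (V_2 - V_1)/3.9 + (V_2 - 0)/36 = 0
Collecting terms (coefficients in siemens):
  0.759·V_1 - 0.2564·V_2 = 6
  0.2842·V_2 - 0.2564·V_1 = 0
Determinant D = (0.759)(0.2842) - (-0.2564)(-0.2564) = 0.1499
V_1 = [(6)(0.2842) - (-0.2564)(0)]/D = 11.37 V
V_2 = [(0.759)(0) - (6)(-0.2564)]/D = 10.26 V
V_th = V_2 - V_3 = 10.26 - 0 = 10.26 V
Step 2 — R_th: zero the source — replace V1 by a short circuit (node 3 merges into node 0) — and find the resistance seen between A (node 2) and B (node 0).
Reduce the network between node 2 (A) and node 0 (B) by series/parallel combination:
  Rp1 = R1 ‖ R3 (parallel, both between nodes 0 and 1) = 1/(1/2 + 1/390) = 1.99 Ω
  Rs1 = R2 + Rp1 (series, joined only at node 1) = 3.9 + 1.99 = 5.89 Ω
  Rp2 = R4 ‖ Rs1 (parallel, both between nodes 0 and 2) = 1/(1/36 + 1/5.89) = 5.062 Ω
R_th = 5.062 Ω
I_n = V_th/R_th = 10.26/5.062 = 2.027 A, and R_n = R_th = 5.062 Ω

Final answer: I_n = 2.027 A, R_n = 5.062 Ω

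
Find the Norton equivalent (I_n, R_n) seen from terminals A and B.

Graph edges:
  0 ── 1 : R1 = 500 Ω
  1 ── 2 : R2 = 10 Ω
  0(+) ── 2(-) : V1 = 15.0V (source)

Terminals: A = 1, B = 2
Find the Thévenin equivalent first; then I_n = V_th/R_th and R_n = R_th.
Step 1 — V_th is the open-circuit voltage V_A - V_B (nothing connected across the terminals).
Nodal analysis, taking node 2 as the 0 V reference.
Source V1 fixes V_0 = 15 V.
KCL at each unknown node (sum of currents leaving = 0; resistances in Ω):
  Node 1: (V_1 - 15)/500 + (V_1 - 0)/10 = 0
Collecting terms: 0.102 × V_1 = 0.03  =>  V_1 = 0.2941 V
V_th = V_1 - V_2 = 0.2941 - 0 = 0.2941 V
Step 2 — R_th: zero the source — replace V1 by a short circuit (node 2 merges into node 0) — and find the resistance seen between A (node 1) and B (node 0).
Reduce the network between node 1 (A) and node 0 (B) by series/parallel combination:
  Rp1 = R1 ‖ R2 (parallel, both between nodes 0 and 1) = 1/(1/500 + 1/10) = 9.804 Ω
R_th = 9.804 Ω
I_n = V_th/R_th = 0.2941/9.804 = 0.03 A, and R_n = R_th = 9.804 Ω

Final answer: I_n = 0.03 A, R_n = 9.804 Ω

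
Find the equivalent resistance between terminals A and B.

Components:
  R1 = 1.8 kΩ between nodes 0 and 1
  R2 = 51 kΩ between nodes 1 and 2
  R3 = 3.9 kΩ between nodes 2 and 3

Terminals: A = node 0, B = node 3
Reduce the network between node 0 (A) and node 3 (B) by series/parallel combination:
  Rs1 = R1 + R2 (series, joined only at node 1) = 1800 + 51000 = 52800 Ω
  Rs2 = R3 + Rs1 (series, joined only at node 2) = 3900 + 52800 = 56700 Ω
R_eq = 56.7 kΩ

Final answer: 56.7 kΩ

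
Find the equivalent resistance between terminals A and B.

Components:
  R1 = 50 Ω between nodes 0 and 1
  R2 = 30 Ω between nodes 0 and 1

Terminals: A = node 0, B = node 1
Reduce the network between node 0 (A) and node 1 (B) by series/parallel combination:
  Rp1 = R1 ‖ R2 (parallel, both between nodes 0 and 1) = 1/(1/50 + 1/30) = 18.75 Ω
R_eq = 18.75 Ω

Final answer: 18.75 Ω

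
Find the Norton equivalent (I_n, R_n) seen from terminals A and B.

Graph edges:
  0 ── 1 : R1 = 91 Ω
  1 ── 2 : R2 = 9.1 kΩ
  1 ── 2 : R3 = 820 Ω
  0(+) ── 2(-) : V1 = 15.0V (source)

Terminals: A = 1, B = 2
Find the Thévenin equivalent first; then I_n = V_th/R_th and R_n = R_th.
Step 1 — V_th is the open-circuit voltage V_A - V_B (nothing connected across the terminals).
Nodal analysis, taking node 2 as the 0 V reference.
Source V1 fixes V_0 = 15 V.
KCL at each unknown node (sum of currents leaving = 0; resistances in Ω):
  Node 1: (V_1 - 15)/91 + (V_1 - 0)/9100 + (V_1 - 0)/820 = 0
Collecting terms: 0.01232 × V_1 = 0.1648  =>  V_1 = 13.38 V
V_th = V_1 - V_2 = 13.38 - 0 = 13.38 V
Step 2 — R_th: zero the source — replace V1 by a short circuit (node 2 merges into node 0) — and find the resistance seen between A (node 1) and B (node 0).
Reduce the network between node 1 (A) and node 0 (B) by series/parallel combination:
  Rp1 = R1 ‖ R2 ‖ R3 (parallel, all between nodes 0 and 1) = 1/(1/91 + 1/9100 + 1/820) = 81.18 Ω
R_th = 81.18 Ω
I_n = V_th/R_th = 13.38/81.18 = 0.1648 A, and R_n = R_th = 81.18 Ω

Final answer: I_n = 0.1648 A, R_n = 81.18 Ω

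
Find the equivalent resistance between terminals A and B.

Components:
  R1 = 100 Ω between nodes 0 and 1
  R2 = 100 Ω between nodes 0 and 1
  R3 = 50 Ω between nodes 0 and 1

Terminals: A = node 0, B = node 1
Reduce the network between node 0 (A) and node 1 (B) by series/parallel combination:
  Rp1 = R1 ‖ R2 ‖ R3 (parallel, all between nodes 0 and 1) = 1/(1/100 + 1/100 + 1/50) = 25 Ω
R_eq = 25 Ω

Final answer: 25 Ω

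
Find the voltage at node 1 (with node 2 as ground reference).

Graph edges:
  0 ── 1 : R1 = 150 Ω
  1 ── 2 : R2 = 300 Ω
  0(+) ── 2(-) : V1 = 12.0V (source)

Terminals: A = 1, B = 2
Nodal analysis, taking node 2 as the 0 V reference.
Source V1 fixes V_0 = 12 V.
KCL at each unknown node (sum of currents leaving = 0; resistances in Ω):
  Node 1: (V_1 - 12)/150 + (V_1 - 0)/300 = 0
Collecting terms: 0.01 × V_1 = 0.08  =>  V_1 = 8 V
The requested potential is V_1 = 8 V.

Final answer: V_1 = 8 V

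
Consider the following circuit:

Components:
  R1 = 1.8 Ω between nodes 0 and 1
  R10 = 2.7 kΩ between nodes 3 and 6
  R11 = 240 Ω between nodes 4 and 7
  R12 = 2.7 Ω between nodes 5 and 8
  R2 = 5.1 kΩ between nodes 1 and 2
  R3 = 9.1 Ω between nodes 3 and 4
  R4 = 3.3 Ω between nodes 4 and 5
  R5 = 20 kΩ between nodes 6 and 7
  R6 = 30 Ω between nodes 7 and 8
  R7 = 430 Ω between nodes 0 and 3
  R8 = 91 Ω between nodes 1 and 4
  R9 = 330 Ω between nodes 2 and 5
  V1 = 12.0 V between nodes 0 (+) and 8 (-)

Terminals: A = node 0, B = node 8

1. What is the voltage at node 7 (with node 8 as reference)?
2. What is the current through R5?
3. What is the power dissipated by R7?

Nodal analysis, taking node 8 as the 0 V reference.
Source V1 fixes V_0 = 12 V.
KCL at each unknown node (sum of currents leaving = 0; resistances in Ω):
  Node 1: (V_1 - 12)/1.8 + (V_1 - V_2)/5100 + (V_1 - V_4)/91 = 0
  Node 2: (V_2 - V_1)/5100 + (V_2 - V_5)/330 = 0
  Node 3: (V_3 - V_4)/9.1 + (V_3 - 12)/430 + (V_3 - V_6)/2700 = 0
  Node 4: (V_4 - V_3)/9.1 + (V_4 - V_5)/3.3 + (V_4 - V_1)/91 + (V_4 - V_7)/240 = 0
  Node 5: (V_5 - V_4)/3.3 + (V_5 - V_2)/330 + (V_5 - 0)/2.7 = 0
  Node 6: (V_6 - V_7)/20000 + (V_6 - V_3)/2700 = 0
  Node 7: (V_7 - V_6)/20000 + (V_7 - 0)/30 + (V_7 - V_4)/240 = 0
Collecting terms (coefficients in siemens):
  0.5667·V_1 - 0.0001961·V_2 - 0.01099·V_4 = 6.667
  0.003226·V_2 - 0.0001961·V_1 - 0.00303·V_5 = 0
  0.1126·V_3 - 0.1099·V_4 - 0.0003704·V_6 = 0.02791
  0.4281·V_4 - 0.01099·V_1 - 0.1099·V_3 - 0.303·V_5 - 0.004167·V_7 = 0
  0.6764·V_5 - 0.00303·V_2 - 0.303·V_4 = 0
  0.0004204·V_6 - 0.0003704·V_3 - 0.00005·V_7 = 0
  0.03755·V_7 - 0.004167·V_4 - 0.00005·V_6 = 0
Solving these 7 simultaneous equations (Gaussian elimination) gives:
  V_1 = 11.78 V, V_2 = 1.082 V, V_3 = 1.089 V, V_4 = 0.8587 V
  V_5 = 0.3895 V, V_6 = 0.9711 V, V_7 = 0.09658 V
Part 1:
  Read off the nodal solution: V_7 = 0.09658 V
Part 2:
  I_R5 = (V_6 - V_7)/R5 = (0.9711 - 0.09658)/20000 = 0.00004373 A
  Magnitude: I_R5 = 0.00004373 A
Part 3:
  I_R7 = (V_0 - V_3)/R7 = (12 - 1.089)/430 = 0.02537 A
  P_R7 = I_R7² × R7 = (0.02537)² × 430 = 0.2769 W

Final answers:
1. V_7 = 0.09658 V
2. I_R5 = 4.373e-05 A
3. P_R7 = 0.2769 W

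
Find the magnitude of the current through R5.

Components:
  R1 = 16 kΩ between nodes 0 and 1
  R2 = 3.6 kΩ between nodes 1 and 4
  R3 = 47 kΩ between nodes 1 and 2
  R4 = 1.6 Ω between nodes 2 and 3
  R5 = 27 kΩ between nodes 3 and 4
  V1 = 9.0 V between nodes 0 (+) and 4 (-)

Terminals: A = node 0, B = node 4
Nodal analysis, taking node 4 as the 0 V reference.
Source V1 fixes V_0 = 9 V.
KCL at each unknown node (sum of currents leaving = 0; resistances in Ω):
  Node 1: (V_1 - 9)/16000 + (V_1 - 0)/3600 + (V_1 - V_2)/47000 = 0
  Node 2: (V_2 - V_1)/47000 + (V_2 - V_3)/1.6 = 0
  Node 3: (V_3 - V_2)/1.6 + (V_3 - 0)/27000 = 0
Collecting terms (coefficients in siemens):
  0.0003616·V_1 - 0.00002128·V_2 = 0.0005625
  0.625·V_2 - 0.00002128·V_1 - 0.625·V_3 = 0
  0.625·V_3 - 0.625·V_2 = 0
Solving these 3 simultaneous equations (Gaussian elimination) gives:
  V_1 = 1.59 V, V_2 = 0.5801 V, V_3 = 0.5801 V
I_R5 = (V_3 - V_4)/R5 = (0.5801 - 0)/27000 = 0.00002148 A
|I_R5| = 0.00002148 A

Final answer: |I_R5| = 2.148e-05 A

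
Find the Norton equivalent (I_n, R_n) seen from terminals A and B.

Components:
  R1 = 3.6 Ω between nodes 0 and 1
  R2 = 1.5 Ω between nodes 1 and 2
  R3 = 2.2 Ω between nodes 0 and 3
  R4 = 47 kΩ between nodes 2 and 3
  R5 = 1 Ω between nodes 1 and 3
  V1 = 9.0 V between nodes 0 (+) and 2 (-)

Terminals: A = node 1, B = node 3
Find the Thévenin equivalent first; then I_n = V_th/R_th and R_n = R_th.
Step 1 — V_th is the open-circuit voltage V_A - V_B (nothing connected across the terminals).
Nodal analysis, taking node 2 as the 0 V reference.
Source V1 fixes V_0 = 9 V.
KCL at each unknown node (sum of currents leaving = 0; resistances in Ω):
  Node 1: (V_1 - 9)/3.6 + (V_1 - 0)/1.5 + (V_1 - V_3)/1 = 0
  Node 3: (V_3 - 9)/2.2 + (V_3 - 0)/47000 + (V_3 - V_1)/1 = 0
Collecting terms (coefficients in siemens):
  1.944·V_1 - 1·V_3 = 2.5
  1.455·V_3 - 1·V_1 = 4.091
Determinant D = (1.944)(1.455) - (-1)(-1) = 1.828
V_1 = [(2.5)(1.455) - (-1)(4.091)]/D = 4.226 V
V_3 = [(1.944)(4.091) - (2.5)(-1)]/D = 5.718 V
V_th = V_1 - V_3 = 4.226 - 5.718 = -1.492 V
Step 2 — R_th: zero the source — replace V1 by a short circuit (node 2 merges into node 0) — and find the resistance seen between A (node 1) and B (node 3).
Reduce the network between node 1 (A) and node 3 (B) by series/parallel combination:
  Rp1 = R1 ‖ R2 (parallel, both between nodes 0 and 1) = 1/(1/3.6 + 1/1.5) = 1.059 Ω
  Rp2 = R3 ‖ R4 (parallel, both between nodes 0 and 3) = 1/(1/2.2 + 1/47000) = 2.2 Ω
  Rs1 = Rp1 + Rp2 (series, joined only at node 0) = 1.059 + 2.2 = 3.259 Ω
  Rp3 = R5 ‖ Rs1 (parallel, both between nodes 1 and 3) = 1/(1/1 + 1/3.259) = 0.7652 Ω
R_th = 0.7652 Ω
I_n = V_th/R_th = -1.492/0.7652 = -1.949 A, and R_n = R_th = 0.7652 Ω

Final answer: I_n = -1.949 A, R_n = 0.7652 Ω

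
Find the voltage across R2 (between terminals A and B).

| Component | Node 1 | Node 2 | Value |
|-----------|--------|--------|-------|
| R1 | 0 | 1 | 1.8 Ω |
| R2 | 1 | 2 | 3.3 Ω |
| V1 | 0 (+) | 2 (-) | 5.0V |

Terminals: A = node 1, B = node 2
R1 and R2 are in series across V1 (node 0 → node 1 → node 2), and the output A–B is taken across R2, so this is a voltage divider.
Series current: I = V1/(R1 + R2) = 5/(1.8 + 3.3) = 5/5.1 = 0.9804 A
V_R2 = I × R2 = V1 × R2/(R1 + R2) = 5 × 3.3/5.1 = 3.235 V

Final answer: 3.235 V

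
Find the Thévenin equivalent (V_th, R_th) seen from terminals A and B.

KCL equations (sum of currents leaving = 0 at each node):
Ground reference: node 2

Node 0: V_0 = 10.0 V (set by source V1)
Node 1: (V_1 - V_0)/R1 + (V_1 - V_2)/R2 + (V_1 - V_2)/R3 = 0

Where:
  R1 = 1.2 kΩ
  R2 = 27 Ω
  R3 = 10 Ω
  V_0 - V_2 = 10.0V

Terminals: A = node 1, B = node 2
Step 1 — V_th is the open-circuit voltage V_A - V_B (nothing connected across the terminals).
Nodal analysis, taking node 2 as the 0 V reference.
Source V1 fixes V_0 = 10 V.
KCL at each unknown node (sum of currents leaving = 0; resistances in Ω):
  Node 1: (V_1 - 10)/1200 + (V_1 - 0)/27 + (V_1 - 0)/10 = 0
Collecting terms: 0.1379 × V_1 = 0.008333  =>  V_1 = 0.06044 V
V_th = V_1 - V_2 = 0.06044 - 0 = 0.06044 V
Step 2 — R_th: zero the source — replace V1 by a short circuit (node 2 merges into node 0) — and find the resistance seen between A (node 1) and B (node 0).
Reduce the network between node 1 (A) and node 0 (B) by series/parallel combination:
  Rp1 = R1 ‖ R2 ‖ R3 (parallel, all between nodes 0 and 1) = 1/(1/1200 + 1/27 + 1/10) = 7.253 Ω
R_th = 7.253 Ω

Final answer: V_th = 0.06044 V, R_th = 7.253 Ω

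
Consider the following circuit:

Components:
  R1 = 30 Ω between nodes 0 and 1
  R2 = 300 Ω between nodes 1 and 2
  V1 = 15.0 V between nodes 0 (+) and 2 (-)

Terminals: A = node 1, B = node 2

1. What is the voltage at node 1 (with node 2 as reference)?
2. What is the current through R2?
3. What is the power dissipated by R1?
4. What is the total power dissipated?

Nodal analysis, taking node 2 as the 0 V reference.
Source V1 fixes V_0 = 15 V.
KCL at each unknown node (sum of currents leaving = 0; resistances in Ω):
  Node 1: (V_1 - 15)/30 + (V_1 - 0)/300 = 0
Collecting terms: 0.03667 × V_1 = 0.5  =>  V_1 = 13.64 V
Part 1:
  Read off the nodal solution: V_1 = 13.64 V
Part 2:
  I_R2 = (V_1 - V_2)/R2 = (13.64 - 0)/300 = 0.04545 A
  Magnitude: I_R2 = 0.04545 A
Part 3:
  I_R1 = (V_0 - V_1)/R1 = (15 - 13.64)/30 = 0.04545 A
  P_R1 = I_R1² × R1 = (0.04545)² × 30 = 0.06198 W
Part 4:
  Power in each resistor, P = (ΔV)²/R:
    P_R1 = (15 - 13.64)²/30 = 0.06198 W
    P_R2 = (13.64 - 0)²/300 = 0.6198 W
  P_total = P_R1 + P_R2 = 0.6818 W

Final answers:
1. V_1 = 13.64 V
2. I_R2 = 0.04545 A
3. P_R1 = 0.06198 W
4. P_total = 0.6818 W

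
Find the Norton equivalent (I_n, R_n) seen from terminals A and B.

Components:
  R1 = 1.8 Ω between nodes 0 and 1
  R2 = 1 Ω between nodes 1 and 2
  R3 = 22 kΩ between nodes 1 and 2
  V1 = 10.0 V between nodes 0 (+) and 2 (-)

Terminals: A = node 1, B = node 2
Find the Thévenin equivalent first; then I_n = V_th/R_th and R_n = R_th.
Step 1 — V_th is the open-circuit voltage V_A - V_B (nothing connected across the terminals).
Nodal analysis, taking node 2 as the 0 V reference.
Source V1 fixes V_0 = 10 V.
KCL at each unknown node (sum of currents leaving = 0; resistances in Ω):
  Node 1: (V_1 - 10)/1.8 + (V_1 - 0)/1 + (V_1 - 0)/22000 = 0
Collecting terms: 1.556 × V_1 = 5.556  =>  V_1 = 3.571 V
V_th = V_1 - V_2 = 3.571 - 0 = 3.571 V
Step 2 — R_th: zero the source — replace V1 by a short circuit (node 2 merges into node 0) — and find the resistance seen between A (node 1) and B (node 0).
Reduce the network between node 1 (A) and node 0 (B) by series/parallel combination:
  Rp1 = R1 ‖ R2 ‖ R3 (parallel, all between nodes 0 and 1) = 1/(1/1.8 + 1/1 + 1/22000) = 0.6428 Ω
R_th = 0.6428 Ω
I_n = V_th/R_th = 3.571/0.6428 = 5.556 A, and R_n = R_th = 0.6428 Ω

Final answer: I_n = 5.556 A, R_n = 0.6428 Ω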